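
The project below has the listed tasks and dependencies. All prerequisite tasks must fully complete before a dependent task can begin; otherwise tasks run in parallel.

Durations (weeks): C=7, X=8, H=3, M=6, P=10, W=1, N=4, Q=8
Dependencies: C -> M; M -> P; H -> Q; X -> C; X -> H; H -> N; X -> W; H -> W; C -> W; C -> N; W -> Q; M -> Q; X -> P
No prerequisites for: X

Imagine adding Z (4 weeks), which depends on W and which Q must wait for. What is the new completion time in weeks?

31

Originally the job takes 31 weeks.
With Z inserted, Q now waits for max(W, H, M, Z).
New critical path: X→C→M→P = 8+7+6+10 = 31 ⇒ 31 weeks.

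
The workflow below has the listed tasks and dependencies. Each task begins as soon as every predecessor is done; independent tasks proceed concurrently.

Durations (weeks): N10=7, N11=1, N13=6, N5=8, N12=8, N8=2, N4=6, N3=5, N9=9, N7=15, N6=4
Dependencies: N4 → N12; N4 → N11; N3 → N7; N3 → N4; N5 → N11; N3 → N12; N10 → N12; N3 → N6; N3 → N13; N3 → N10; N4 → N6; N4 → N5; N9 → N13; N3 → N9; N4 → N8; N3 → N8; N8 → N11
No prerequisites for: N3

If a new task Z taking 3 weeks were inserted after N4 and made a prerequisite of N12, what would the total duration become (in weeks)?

22

Originally the project takes 20 weeks.
With Z inserted, N12 now waits for max(N4, N3, N10, Z).
New critical path: N3→N4→Z→N12 = 5+6+3+8 = 22 ⇒ 22 weeks.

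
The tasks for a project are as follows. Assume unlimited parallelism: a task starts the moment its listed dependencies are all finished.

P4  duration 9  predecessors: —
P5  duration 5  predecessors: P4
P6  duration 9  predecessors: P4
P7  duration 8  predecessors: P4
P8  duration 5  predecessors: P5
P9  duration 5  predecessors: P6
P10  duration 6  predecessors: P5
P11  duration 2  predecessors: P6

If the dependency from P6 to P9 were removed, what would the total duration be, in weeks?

20

Before: longest chain P4→P6→P9 = 9+9+5 = 23, finish 23.
Without P6→P9, P9's earliest start moves from 18 to 0.
New critical path: P4→P5→P10 = 9+5+6 = 20 ⇒ 20 weeks.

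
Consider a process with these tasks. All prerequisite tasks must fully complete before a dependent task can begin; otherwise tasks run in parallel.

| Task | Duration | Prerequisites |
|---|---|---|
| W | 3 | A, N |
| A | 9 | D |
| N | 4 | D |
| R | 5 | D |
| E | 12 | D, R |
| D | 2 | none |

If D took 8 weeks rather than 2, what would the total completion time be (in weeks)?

25

Baseline: D→R→E = 2+5+12 = 19 → 19 weeks.
Since D is critical, the +6 change carries straight to that chain (now 25 weeks).
No other chain overtakes it, so the finish is 25 weeks.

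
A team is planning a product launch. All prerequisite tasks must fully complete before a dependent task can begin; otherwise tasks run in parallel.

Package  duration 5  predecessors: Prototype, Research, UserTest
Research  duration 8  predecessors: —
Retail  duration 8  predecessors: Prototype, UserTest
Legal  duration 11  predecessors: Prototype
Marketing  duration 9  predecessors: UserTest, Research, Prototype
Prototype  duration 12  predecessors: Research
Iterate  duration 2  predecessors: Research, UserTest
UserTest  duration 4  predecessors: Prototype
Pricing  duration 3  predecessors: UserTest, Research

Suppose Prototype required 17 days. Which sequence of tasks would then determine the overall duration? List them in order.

Research, Prototype, UserTest, Marketing

The binding path is Research→Prototype→UserTest→Marketing = 8+12+4+9 = 33; finish at 33 days.
Prototype lies on that path, so at 17 days the path becomes 38 days.
The critical path is still Research→Prototype→UserTest→Marketing; finish is now 38 days.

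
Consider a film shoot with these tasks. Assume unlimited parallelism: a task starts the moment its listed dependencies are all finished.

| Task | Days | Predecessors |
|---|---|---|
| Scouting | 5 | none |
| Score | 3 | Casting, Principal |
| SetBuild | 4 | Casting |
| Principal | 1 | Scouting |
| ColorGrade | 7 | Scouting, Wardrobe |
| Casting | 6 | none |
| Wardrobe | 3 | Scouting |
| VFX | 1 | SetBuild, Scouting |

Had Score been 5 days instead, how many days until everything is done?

Critical path before the change: Scouting→Wardrobe→ColorGrade = 5+3+7 = 15 giving 15 days.
The longest path through Score is only 9 days, so Score has float 6.
That remains the longest chain; total 15 days.

15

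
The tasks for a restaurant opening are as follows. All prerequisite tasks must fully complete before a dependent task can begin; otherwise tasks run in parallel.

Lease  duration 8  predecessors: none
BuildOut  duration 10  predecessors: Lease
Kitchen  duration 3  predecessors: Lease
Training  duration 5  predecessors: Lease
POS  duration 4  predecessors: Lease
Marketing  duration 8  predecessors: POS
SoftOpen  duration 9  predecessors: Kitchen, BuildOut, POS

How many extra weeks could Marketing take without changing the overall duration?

The longest chain is Lease→BuildOut→SoftOpen = 8+10+9 = 27; overall finish 27 weeks.
The longest chain containing Marketing totals 20 weeks.
Float = 27 − 20 = 7.

7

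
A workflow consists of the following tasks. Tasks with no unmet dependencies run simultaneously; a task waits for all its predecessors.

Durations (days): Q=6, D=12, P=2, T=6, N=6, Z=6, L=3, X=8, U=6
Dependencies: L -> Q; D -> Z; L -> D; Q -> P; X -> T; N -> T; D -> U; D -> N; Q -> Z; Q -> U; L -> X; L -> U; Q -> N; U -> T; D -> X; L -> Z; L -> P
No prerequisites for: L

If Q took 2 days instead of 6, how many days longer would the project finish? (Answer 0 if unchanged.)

Actual critical path: L→D→X→T = 3+12+8+6 = 29 ⇒ 29 days.
Q has 8 days of float (longest path through it is 21).
No other chain overtakes it, so the finish is 29 days.
Change in finish: 29 − 29 = +0 days.

0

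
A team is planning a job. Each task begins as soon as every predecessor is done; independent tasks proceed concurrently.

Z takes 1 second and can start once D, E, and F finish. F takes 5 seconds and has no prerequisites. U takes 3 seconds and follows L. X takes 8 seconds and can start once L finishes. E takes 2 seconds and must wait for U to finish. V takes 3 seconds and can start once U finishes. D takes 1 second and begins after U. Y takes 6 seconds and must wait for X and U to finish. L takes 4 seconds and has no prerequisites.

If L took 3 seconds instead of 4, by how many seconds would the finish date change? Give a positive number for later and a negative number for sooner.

-1

The binding path is L→X→Y = 4+8+6 = 18; finish at 18 seconds.
Since L is critical, the -1 change carries straight to that chain (now 17 seconds).
No other chain overtakes it, so the finish is 17 seconds.
Change in finish: 17 − 18 = -1 seconds.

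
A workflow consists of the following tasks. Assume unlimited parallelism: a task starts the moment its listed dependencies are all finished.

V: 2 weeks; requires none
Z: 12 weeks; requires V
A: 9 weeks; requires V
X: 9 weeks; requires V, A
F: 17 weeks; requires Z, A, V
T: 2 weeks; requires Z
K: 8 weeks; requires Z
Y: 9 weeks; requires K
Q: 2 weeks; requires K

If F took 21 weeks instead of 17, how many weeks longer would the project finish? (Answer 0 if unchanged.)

4

As given, the longest chain is V→Z→F = 2+12+17 = 31, so the finish is 31 weeks.
F lies on that path, so at 21 weeks the path becomes 35 weeks.
That remains the longest chain; total 35 weeks.
Change in finish: 35 − 31 = +4 weeks.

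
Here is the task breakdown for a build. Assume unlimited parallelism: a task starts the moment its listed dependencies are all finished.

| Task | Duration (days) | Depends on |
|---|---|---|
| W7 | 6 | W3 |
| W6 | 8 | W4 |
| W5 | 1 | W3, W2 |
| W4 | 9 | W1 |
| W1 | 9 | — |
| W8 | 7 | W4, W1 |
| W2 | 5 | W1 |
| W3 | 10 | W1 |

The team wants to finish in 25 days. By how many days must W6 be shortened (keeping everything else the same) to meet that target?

1

Current finish: 26 days; target: 25.
W6 is on every critical path, so each day cut from W6 cuts the finish by one (this holds down to a finish of 25).
Need 26 − 25 = 1 day off W6 → W6 becomes 7 days, finish becomes 25.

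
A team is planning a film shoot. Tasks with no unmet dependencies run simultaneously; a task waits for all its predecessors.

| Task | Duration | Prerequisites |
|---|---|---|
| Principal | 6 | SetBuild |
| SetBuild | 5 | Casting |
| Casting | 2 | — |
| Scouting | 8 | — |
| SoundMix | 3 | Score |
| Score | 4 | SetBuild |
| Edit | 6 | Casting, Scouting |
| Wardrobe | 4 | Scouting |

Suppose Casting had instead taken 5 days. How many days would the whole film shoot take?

17

Critical path before the change: Casting→SetBuild→Score→SoundMix = 2+5+4+3 = 14 giving 14 days.
Casting is on the critical path; changing it to 5 makes that path 17 days.
The critical path is still Casting→SetBuild→Score→SoundMix; finish is now 17 days.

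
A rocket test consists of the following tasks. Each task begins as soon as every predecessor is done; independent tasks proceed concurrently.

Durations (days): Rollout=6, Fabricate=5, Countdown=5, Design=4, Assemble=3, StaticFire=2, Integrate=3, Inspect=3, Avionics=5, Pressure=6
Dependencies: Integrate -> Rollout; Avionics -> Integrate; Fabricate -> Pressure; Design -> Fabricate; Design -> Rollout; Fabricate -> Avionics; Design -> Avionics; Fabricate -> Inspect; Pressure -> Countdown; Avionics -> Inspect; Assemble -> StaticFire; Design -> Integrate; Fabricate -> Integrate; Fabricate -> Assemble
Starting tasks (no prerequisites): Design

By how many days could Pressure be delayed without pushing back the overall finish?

3

The longest chain is Design→Fabricate→Avionics→Integrate→Rollout = 4+5+5+3+6 = 23; overall finish 23 days.
Pressure finishes as early as 15 and must finish by 18.
Slack of Pressure = 12 − 9 = 3 days.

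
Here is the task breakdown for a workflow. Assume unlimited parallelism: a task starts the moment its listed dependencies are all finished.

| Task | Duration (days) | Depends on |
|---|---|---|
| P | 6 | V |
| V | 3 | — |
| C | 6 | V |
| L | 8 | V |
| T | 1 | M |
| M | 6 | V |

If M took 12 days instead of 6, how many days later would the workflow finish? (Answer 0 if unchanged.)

The binding path is V→L = 3+8 = 11; finish at 11 days.
The longest path through M is only 10 days, so M has float 1.
The binding chain switches to V→M→T = 3+12+1 = 16; finish 16 days.
Change in finish: 16 − 11 = +5 days.

5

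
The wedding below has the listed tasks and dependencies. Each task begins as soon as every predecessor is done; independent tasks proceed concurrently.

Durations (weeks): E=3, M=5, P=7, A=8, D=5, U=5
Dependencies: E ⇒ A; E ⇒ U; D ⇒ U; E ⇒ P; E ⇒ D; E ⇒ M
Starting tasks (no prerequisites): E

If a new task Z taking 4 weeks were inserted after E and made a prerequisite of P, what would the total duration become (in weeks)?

14

Originally the job takes 13 weeks.
With Z inserted, P now waits for max(E, Z).
New critical path: E→Z→P = 3+4+7 = 14 ⇒ 14 weeks.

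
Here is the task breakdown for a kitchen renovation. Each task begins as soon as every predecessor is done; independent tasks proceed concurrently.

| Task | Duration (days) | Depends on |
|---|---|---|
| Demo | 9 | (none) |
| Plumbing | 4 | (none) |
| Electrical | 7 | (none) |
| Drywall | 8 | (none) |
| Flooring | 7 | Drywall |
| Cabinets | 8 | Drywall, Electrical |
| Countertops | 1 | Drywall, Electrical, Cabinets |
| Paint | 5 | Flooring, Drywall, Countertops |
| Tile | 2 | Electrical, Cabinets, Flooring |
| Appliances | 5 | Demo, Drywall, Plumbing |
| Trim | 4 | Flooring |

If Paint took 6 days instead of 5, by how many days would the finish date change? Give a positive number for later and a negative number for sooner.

As given, the longest chain is Drywall→Cabinets→Countertops→Paint = 8+8+1+5 = 22, so the finish is 22 days.
Paint is on the critical path; changing it to 6 makes that path 23 days.
No other chain overtakes it, so the finish is 23 days.
Change in finish: 23 − 22 = +1 days.

1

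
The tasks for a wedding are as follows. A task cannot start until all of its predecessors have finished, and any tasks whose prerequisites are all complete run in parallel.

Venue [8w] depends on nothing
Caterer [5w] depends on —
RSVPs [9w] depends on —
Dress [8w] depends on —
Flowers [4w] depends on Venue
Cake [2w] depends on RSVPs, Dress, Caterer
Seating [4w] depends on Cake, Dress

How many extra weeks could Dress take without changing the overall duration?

1

RSVPs→Cake→Seating = 9+2+4 = 15 sets the makespan at 15 weeks.
Dress finishes as early as 8 and must finish by 9.
Slack of Dress = 1 − 0 = 1 week.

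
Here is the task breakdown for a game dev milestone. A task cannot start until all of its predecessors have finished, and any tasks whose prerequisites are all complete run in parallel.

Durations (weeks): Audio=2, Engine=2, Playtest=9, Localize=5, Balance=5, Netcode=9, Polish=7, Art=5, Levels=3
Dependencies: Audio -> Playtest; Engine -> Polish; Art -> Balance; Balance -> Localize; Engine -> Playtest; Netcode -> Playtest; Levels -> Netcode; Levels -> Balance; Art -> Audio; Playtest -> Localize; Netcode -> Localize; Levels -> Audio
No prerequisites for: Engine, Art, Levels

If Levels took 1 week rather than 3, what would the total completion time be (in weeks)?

24

As given, the longest chain is Levels→Netcode→Playtest→Localize = 3+9+9+5 = 26, so the finish is 26 weeks.
Since Levels is critical, the -2 change carries straight to that chain (now 24 weeks).
No other chain overtakes it, so the finish is 24 weeks.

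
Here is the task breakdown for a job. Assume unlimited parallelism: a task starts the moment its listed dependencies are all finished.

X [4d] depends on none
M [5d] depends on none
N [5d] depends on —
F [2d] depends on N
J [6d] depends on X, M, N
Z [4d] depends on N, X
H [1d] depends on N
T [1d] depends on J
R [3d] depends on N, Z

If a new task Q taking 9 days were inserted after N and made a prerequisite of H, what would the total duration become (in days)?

15

Originally the job takes 12 days.
With Q inserted, H now waits for max(N, Q).
New critical path: N→Q→H = 5+9+1 = 15 ⇒ 15 days.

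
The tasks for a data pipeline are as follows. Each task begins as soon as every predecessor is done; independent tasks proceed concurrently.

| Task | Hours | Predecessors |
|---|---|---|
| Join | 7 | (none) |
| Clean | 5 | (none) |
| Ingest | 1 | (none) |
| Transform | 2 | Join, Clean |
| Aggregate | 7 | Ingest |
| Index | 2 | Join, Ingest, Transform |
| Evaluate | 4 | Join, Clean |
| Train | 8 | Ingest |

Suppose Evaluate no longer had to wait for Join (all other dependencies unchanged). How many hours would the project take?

11

Before: longest chain Join→Transform→Index = 7+2+2 = 11, finish 11.
Without Join→Evaluate, Evaluate's earliest start moves from 7 to 5.
The longest chain is now Join→Transform→Index = 7+2+2 = 11, so the project takes 11 hours.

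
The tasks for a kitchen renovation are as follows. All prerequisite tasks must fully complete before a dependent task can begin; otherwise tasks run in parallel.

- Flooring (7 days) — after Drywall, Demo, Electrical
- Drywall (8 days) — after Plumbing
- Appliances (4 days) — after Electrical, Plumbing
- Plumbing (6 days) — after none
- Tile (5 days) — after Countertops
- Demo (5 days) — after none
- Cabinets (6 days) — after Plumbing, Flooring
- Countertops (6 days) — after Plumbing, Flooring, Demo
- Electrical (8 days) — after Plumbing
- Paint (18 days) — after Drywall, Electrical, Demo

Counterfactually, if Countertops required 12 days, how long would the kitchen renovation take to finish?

38

Critical path before the change: Plumbing→Electrical→Flooring→Countertops→Tile = 6+8+7+6+5 = 32 giving 32 days.
Countertops lies on that path, so at 12 days the path becomes 38 days.
No other chain overtakes it, so the finish is 38 days.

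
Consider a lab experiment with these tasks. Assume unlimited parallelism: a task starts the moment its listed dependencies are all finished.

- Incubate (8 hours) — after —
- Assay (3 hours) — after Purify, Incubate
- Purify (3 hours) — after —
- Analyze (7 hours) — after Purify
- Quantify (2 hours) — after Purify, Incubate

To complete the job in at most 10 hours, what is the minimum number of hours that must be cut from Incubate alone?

1

Current finish: 11 hours; target: 10.
Incubate is on every critical path, so each hour cut from Incubate cuts the finish by one (this holds down to a finish of 10).
Need 11 − 10 = 1 hour off Incubate → Incubate becomes 7 hours, finish becomes 10.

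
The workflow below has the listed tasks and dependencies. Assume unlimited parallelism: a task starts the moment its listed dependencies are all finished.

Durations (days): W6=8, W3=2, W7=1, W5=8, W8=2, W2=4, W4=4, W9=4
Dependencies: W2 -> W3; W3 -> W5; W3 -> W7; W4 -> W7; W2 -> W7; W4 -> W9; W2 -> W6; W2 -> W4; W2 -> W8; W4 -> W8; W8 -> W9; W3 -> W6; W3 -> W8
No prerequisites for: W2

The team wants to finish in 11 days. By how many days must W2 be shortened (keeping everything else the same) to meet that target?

3

Current finish: 14 days; target: 11.
W2 is on every critical path, so each day cut from W2 cuts the finish by one (this holds down to a finish of 11).
Need 14 − 11 = 3 days off W2 → W2 becomes 1 day, finish becomes 11.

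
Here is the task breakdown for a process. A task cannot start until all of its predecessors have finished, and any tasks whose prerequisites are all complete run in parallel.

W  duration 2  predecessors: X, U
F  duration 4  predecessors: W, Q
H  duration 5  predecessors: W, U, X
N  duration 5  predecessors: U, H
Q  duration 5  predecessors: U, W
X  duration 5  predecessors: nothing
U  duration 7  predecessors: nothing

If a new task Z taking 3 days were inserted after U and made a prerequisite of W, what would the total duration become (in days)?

Originally the job takes 19 days.
With Z inserted, W now waits for max(X, U, Z).
New critical path: U→Z→W→H→N = 7+3+2+5+5 = 22 ⇒ 22 days.

22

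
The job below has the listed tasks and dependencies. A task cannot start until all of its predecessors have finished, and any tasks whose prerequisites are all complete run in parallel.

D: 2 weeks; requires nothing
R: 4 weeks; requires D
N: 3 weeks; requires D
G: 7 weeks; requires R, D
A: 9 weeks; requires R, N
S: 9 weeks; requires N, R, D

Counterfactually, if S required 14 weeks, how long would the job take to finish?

20

Actual critical path: D→R→S = 2+4+9 = 15 ⇒ 15 weeks.
S lies on that path, so at 14 weeks the path becomes 20 weeks.
No other chain overtakes it, so the finish is 20 weeks.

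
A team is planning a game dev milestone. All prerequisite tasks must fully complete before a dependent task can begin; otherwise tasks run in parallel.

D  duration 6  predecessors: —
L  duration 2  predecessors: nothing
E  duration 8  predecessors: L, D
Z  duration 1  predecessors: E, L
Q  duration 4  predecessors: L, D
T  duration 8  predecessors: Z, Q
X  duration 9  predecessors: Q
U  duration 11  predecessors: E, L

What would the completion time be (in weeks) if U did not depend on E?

Before: longest chain D→E→U = 6+8+11 = 25, finish 25.
Without E→U, U's earliest start moves from 14 to 2.
New critical path: D→E→Z→T = 6+8+1+8 = 23 ⇒ 23 weeks.

23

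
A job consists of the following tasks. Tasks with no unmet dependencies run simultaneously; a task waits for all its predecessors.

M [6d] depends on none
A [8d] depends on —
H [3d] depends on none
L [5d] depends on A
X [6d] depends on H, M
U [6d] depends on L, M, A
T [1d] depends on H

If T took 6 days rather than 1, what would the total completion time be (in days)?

19

Baseline: A→L→U = 8+5+6 = 19 → 19 days.
T is off the critical path — its longest chain is 4 days, giving 15 of slack.
That remains the longest chain; total 19 days.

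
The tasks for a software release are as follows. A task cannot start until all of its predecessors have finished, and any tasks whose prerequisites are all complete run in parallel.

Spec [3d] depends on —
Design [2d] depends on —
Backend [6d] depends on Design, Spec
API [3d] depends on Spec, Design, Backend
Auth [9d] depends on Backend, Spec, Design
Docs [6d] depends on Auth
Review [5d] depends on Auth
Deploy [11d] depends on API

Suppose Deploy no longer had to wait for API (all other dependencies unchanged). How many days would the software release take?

24

Original critical path: Spec→Backend→Auth→Docs = 3+6+9+6 = 24 ⇒ 24 days.
Without API→Deploy, Deploy's earliest start moves from 12 to 0.
After: Spec→Backend→Auth→Docs = 3+6+9+6 = 24 → 24 days.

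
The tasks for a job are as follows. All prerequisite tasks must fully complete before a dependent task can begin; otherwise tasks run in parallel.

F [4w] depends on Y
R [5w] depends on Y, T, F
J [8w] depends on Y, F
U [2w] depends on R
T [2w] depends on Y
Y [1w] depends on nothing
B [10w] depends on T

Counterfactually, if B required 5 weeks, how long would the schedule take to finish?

13

The binding path is Y→T→B = 1+2+10 = 13; finish at 13 weeks.
B is on the critical path; changing it to 5 makes that path 8 weeks.
The binding chain switches to Y→F→J = 1+4+8 = 13; finish 13 weeks.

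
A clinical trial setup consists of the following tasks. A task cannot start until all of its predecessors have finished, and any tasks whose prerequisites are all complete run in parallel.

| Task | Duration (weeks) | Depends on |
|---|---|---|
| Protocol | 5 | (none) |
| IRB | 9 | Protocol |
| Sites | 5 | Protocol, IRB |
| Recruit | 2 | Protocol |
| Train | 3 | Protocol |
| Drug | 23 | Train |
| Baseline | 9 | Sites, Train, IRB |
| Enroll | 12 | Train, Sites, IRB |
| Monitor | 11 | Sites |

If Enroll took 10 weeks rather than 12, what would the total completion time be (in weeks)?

31

Actual critical path: Protocol→IRB→Sites→Enroll = 5+9+5+12 = 31 ⇒ 31 weeks.
Since Enroll is critical, the -2 change carries straight to that chain (now 29 weeks).
The binding chain switches to Protocol→Train→Drug = 5+3+23 = 31; finish 31 weeks.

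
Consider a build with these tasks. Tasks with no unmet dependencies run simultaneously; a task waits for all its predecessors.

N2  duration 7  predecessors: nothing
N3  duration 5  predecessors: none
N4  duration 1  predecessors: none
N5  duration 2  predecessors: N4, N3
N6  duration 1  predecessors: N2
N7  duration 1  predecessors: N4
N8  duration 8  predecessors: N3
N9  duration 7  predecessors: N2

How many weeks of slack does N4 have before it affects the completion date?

11

Critical path: N2→N9 = 7+7 = 14, so the finish is 14 weeks.
N4 finishes as early as 1 and must finish by 12.
Float = 14 − 3 = 11.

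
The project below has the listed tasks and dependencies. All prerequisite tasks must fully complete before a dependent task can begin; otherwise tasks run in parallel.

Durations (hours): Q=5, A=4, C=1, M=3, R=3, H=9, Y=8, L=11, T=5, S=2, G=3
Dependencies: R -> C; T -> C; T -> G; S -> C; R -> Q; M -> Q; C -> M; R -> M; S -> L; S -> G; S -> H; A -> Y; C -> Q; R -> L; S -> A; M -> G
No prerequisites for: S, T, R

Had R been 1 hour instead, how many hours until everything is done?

14

Critical path before the change: R→L = 3+11 = 14 giving 14 hours.
R is on the critical path; changing it to 1 makes that path 12 hours.
The binding chain switches to S→A→Y = 2+4+8 = 14; finish 14 hours.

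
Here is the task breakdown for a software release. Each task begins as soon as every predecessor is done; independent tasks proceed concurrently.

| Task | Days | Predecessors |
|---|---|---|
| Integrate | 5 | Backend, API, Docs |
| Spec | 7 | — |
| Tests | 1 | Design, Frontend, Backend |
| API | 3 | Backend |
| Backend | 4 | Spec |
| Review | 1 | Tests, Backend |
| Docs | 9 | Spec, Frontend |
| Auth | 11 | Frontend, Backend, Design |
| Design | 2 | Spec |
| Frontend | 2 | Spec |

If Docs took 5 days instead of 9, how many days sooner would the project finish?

1

Critical path before the change: Spec→Frontend→Docs→Integrate = 7+2+9+5 = 23 giving 23 days.
Since Docs is critical, the -4 change carries straight to that chain (now 19 days).
The binding chain switches to Spec→Backend→Auth = 7+4+11 = 22; finish 22 days.
Change in finish: 22 − 23 = -1 days.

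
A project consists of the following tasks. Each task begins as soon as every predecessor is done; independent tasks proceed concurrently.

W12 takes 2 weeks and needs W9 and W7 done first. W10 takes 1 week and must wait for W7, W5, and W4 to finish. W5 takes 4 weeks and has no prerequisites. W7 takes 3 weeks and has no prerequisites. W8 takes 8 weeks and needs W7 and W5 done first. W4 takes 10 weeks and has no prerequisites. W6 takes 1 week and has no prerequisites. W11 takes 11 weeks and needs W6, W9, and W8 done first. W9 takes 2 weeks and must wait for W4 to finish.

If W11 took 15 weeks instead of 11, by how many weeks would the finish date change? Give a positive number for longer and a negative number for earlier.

4

As given, the longest chain is W4→W9→W11 = 10+2+11 = 23, so the finish is 23 weeks.
W11 lies on that path, so at 15 weeks the path becomes 27 weeks.
That remains the longest chain; total 27 weeks.
Change in finish: 27 − 23 = +4 weeks.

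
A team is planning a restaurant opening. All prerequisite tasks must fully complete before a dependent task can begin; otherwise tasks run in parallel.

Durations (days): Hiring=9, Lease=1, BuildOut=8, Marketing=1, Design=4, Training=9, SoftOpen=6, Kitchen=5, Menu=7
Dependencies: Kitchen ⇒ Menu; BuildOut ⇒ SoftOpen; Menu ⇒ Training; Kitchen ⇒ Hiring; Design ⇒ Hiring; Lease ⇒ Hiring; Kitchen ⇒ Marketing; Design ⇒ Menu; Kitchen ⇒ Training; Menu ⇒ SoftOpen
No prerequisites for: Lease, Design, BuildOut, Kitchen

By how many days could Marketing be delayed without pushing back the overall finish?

Critical path: Kitchen→Menu→Training = 5+7+9 = 21, so the finish is 21 days.
Marketing finishes as early as 6 and must finish by 21.
Float = 21 − 6 = 15.

15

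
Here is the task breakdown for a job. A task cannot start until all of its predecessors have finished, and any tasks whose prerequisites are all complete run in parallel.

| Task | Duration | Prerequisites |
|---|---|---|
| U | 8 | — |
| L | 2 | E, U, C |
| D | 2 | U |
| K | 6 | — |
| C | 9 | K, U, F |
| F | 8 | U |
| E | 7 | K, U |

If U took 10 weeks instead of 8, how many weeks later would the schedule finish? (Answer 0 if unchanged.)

Actual critical path: U→F→C→L = 8+8+9+2 = 27 ⇒ 27 weeks.
Since U is critical, the +2 change carries straight to that chain (now 29 weeks).
The critical path is still U→F→C→L; finish is now 29 weeks.
Change in finish: 29 − 27 = +2 weeks.

2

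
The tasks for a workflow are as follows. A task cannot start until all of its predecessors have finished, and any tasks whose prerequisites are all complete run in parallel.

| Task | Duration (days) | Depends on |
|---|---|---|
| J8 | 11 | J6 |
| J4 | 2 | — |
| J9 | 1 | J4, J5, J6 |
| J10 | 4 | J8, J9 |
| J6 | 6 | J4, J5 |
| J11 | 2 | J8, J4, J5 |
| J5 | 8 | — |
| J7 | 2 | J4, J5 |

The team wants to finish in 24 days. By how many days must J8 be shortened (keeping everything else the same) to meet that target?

Current finish: 29 days; target: 24.
J8 is on every critical path, so each day cut from J8 cuts the finish by one (this holds down to a finish of 19).
Need 29 − 24 = 5 days off J8 → J8 becomes 6 days, finish becomes 24.

5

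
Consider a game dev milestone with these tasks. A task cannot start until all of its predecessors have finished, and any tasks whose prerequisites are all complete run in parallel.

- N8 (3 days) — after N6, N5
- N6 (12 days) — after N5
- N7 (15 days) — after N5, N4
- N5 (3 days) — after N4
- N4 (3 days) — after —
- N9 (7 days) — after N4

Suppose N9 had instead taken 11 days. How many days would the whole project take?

Baseline: N4→N5→N6→N8 = 3+3+12+3 = 21 → 21 days.
N9 is off the critical path — its longest chain is 10 days, giving 11 of slack.
No other chain overtakes it, so the finish is 21 days.

21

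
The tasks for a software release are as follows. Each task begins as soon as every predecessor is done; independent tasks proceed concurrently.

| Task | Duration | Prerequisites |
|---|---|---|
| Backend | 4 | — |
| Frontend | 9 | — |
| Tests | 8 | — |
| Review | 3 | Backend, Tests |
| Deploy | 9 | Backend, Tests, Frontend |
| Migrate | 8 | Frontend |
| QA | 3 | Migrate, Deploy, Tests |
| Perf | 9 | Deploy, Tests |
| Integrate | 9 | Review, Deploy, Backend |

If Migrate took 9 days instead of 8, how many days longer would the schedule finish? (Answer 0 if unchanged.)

Baseline: Frontend→Deploy→Perf = 9+9+9 = 27 → 27 days.
The longest path through Migrate is only 20 days, so Migrate has float 7.
No other chain overtakes it, so the finish is 27 days.
Change in finish: 27 − 27 = +0 days.

0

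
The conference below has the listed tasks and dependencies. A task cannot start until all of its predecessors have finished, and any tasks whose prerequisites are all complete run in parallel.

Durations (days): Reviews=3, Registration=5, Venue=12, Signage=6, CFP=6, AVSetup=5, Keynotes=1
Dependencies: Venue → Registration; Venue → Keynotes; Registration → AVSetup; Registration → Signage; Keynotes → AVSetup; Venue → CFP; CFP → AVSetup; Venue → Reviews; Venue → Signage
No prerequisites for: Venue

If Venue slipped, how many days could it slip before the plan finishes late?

Critical path: Venue→CFP→AVSetup = 12+6+5 = 23, so the finish is 23 days.
Longest path through Venue: 23 days (earliest finish 12, latest finish 12).
Float = 23 − 23 = 0.

0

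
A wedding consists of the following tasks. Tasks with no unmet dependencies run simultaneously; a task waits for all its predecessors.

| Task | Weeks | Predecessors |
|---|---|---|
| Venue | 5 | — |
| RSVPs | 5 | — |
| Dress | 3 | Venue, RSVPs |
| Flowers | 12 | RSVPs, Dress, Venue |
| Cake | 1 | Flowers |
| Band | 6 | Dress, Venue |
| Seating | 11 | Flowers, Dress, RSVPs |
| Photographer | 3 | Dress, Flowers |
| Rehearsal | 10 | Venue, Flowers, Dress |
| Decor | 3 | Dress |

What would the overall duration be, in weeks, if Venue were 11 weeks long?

37

Critical path before the change: Venue→Dress→Flowers→Seating = 5+3+12+11 = 31 giving 31 weeks.
Venue lies on that path, so at 11 weeks the path becomes 37 weeks.
That remains the longest chain; total 37 weeks.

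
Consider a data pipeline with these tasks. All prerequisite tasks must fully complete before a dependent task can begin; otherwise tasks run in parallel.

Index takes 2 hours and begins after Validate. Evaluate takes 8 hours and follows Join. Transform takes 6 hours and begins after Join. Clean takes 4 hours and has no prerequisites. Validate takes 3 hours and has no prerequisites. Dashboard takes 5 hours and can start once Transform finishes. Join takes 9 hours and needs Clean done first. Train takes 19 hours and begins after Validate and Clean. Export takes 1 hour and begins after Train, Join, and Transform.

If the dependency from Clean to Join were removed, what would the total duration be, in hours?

24

With the dependency in place, Clean→Join→Transform→Dashboard = 4+9+6+5 = 24 sets the finish at 24 hours.
Without Clean→Join, Join's earliest start moves from 4 to 0.
After: Clean→Train→Export = 4+19+1 = 24 → 24 hours.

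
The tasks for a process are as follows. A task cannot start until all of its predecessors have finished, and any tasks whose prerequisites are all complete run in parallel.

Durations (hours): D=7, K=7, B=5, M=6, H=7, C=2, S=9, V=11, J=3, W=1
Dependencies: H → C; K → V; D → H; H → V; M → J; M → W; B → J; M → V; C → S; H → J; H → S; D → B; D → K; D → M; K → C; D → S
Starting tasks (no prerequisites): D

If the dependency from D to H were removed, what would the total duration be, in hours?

25

Original critical path: D→K→C→S = 7+7+2+9 = 25 ⇒ 25 hours.
Without D→H, H's earliest start moves from 7 to 0.
New critical path: D→K→C→S = 7+7+2+9 = 25 ⇒ 25 hours.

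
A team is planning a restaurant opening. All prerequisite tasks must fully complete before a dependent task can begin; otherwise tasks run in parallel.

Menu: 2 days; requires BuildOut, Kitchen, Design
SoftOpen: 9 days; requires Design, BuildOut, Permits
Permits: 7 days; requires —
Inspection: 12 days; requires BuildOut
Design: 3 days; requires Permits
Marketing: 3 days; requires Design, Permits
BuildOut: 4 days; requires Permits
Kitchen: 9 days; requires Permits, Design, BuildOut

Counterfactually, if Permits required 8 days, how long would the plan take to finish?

The binding path is Permits→BuildOut→Inspection = 7+4+12 = 23; finish at 23 days.
Permits lies on that path, so at 8 days the path becomes 24 days.
No other chain overtakes it, so the finish is 24 days.

24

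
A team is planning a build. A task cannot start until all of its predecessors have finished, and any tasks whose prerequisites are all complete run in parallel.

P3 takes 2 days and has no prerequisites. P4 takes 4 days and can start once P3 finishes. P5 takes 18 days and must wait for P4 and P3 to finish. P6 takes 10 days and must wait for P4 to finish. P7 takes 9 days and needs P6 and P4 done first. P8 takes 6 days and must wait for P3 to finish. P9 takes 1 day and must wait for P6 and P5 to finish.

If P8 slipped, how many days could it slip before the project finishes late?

The longest chain is P3→P4→P5→P9 = 2+4+18+1 = 25; overall finish 25 days.
Longest path through P8: 8 days (earliest finish 8, latest finish 25).
Slack of P8 = 19 − 2 = 17 days.

17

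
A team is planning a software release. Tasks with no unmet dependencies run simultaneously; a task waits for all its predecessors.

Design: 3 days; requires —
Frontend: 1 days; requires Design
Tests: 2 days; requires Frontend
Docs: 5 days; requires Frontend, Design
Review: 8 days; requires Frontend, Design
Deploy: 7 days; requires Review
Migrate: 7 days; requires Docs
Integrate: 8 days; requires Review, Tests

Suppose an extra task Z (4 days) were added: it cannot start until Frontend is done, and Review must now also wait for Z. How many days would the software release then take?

24

Originally the software release takes 20 days.
With Z inserted, Review now waits for max(Frontend, Design, Z).
New critical path: Design→Frontend→Z→Review→Integrate = 3+1+4+8+8 = 24 ⇒ 24 days.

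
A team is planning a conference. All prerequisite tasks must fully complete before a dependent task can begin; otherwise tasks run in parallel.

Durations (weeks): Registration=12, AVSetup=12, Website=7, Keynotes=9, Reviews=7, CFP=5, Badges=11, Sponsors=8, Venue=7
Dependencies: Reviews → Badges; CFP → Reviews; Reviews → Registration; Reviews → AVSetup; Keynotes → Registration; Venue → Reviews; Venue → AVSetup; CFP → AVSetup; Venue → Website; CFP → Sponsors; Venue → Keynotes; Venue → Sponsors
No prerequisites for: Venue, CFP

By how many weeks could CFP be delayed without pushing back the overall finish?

Critical path: Venue→Keynotes→Registration = 7+9+12 = 28, so the finish is 28 weeks.
CFP finishes as early as 5 and must finish by 9.
So CFP can slip 9 − 5 = 4 weeks.

4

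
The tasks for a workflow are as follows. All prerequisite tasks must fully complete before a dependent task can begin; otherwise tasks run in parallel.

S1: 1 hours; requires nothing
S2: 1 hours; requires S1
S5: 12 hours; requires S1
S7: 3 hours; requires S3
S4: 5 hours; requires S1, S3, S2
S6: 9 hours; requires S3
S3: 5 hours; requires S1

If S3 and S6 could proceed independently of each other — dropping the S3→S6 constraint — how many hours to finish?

13

With the dependency in place, S1→S3→S6 = 1+5+9 = 15 sets the finish at 15 hours.
Without S3→S6, S6's earliest start moves from 6 to 0.
The longest chain is now S1→S5 = 1+12 = 13, so the job takes 13 hours.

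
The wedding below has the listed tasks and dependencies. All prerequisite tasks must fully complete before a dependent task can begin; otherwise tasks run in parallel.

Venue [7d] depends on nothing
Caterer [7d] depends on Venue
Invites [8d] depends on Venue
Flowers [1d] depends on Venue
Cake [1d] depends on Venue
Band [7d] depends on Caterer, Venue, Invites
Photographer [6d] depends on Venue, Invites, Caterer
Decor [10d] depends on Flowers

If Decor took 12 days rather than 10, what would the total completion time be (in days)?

Baseline: Venue→Invites→Band = 7+8+7 = 22 → 22 days.
The longest path through Decor is only 18 days, so Decor has float 4.
The critical path is still Venue→Invites→Band; finish is now 22 days.

22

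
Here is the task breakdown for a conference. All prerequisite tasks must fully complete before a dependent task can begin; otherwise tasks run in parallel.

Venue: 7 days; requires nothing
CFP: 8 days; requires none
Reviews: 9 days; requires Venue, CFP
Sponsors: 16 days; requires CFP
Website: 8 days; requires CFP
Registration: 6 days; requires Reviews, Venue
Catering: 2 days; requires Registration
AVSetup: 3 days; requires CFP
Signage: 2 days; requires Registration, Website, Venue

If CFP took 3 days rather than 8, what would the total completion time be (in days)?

24

Actual critical path: CFP→Reviews→Registration→Catering = 8+9+6+2 = 25 ⇒ 25 days.
Since CFP is critical, the -5 change carries straight to that chain (now 20 days).
Now Venue→Reviews→Registration→Catering = 7+9+6+2 = 24 is longest, so the finish becomes 24 days.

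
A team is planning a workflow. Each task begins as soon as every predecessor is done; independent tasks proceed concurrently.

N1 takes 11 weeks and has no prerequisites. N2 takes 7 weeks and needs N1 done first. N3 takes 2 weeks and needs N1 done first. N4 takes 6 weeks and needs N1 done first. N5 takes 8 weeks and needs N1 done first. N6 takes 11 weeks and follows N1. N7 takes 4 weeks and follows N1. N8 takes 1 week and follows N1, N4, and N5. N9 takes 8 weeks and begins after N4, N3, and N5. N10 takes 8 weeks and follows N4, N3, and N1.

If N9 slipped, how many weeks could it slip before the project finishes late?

0

N1→N5→N9 = 11+8+8 = 27 sets the makespan at 27 weeks.
N9 finishes as early as 27 and must finish by 27.
Float = 27 − 27 = 0.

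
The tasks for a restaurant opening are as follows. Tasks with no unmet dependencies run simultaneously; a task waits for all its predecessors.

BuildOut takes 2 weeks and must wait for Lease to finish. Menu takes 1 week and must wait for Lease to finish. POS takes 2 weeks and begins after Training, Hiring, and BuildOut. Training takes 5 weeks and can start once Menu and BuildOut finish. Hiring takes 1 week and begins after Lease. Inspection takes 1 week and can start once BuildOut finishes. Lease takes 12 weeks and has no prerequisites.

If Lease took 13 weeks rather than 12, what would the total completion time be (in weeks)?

22

Actual critical path: Lease→BuildOut→Training→POS = 12+2+5+2 = 21 ⇒ 21 weeks.
Since Lease is critical, the +1 change carries straight to that chain (now 22 weeks).
That remains the longest chain; total 22 weeks.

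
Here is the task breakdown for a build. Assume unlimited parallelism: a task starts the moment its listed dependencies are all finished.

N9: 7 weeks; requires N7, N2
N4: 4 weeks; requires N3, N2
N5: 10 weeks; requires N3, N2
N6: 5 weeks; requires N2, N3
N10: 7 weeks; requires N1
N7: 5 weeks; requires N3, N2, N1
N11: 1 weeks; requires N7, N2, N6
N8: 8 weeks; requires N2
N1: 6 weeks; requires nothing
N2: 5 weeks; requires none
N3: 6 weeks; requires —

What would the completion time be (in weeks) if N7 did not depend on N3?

18

Original critical path: N1→N7→N9 = 6+5+7 = 18 ⇒ 18 weeks.
Dropping N3→N7 doesn't change N7's earliest start (6); another predecessor still binds.
After: N1→N7→N9 = 6+5+7 = 18 → 18 weeks.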